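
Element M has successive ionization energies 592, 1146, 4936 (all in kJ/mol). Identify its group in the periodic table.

Look for the largest jump between consecutive ionization energies: IE3/IE2 ≈ 4.3, far larger than any earlier ratio.
That jump marks the point where a core electron is being removed. So the atom has 2 valence electrons.
A main-group element with 2 valence electrons is in group 2.

Group 2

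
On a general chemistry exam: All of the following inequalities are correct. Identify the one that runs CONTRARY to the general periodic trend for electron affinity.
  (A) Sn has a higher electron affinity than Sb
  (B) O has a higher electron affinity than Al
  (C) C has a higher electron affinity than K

(A)

The general trend: electron affinity increases across a period and decreases down a group.
(A) Sn (period 5, group 14) vs Sb (period 5, group 15): the stated order contradicts the simple trend.
(B) O (period 2, group 16) vs Al (period 3, group 13): the stated order agrees with the simple trend.
(C) C (period 2, group 14) vs K (period 4, group 1): the stated order agrees with the simple trend.
The exception is (A): adding an electron to Sb's half-filled 5p³ is unfavourable, so Sn has the more exothermic EA.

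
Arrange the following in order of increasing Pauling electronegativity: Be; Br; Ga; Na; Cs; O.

Cs < Na < Be < Ga < Br < O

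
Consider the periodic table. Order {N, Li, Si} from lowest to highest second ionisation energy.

IE_2 is the cost of taking one more electron from the +1 cation: N⁺ still has 4 valence electrons; Li⁺ is the bare [He] core; Si⁺ still has 3 valence electrons.
Pulling an electron out of a noble-gas core costs far more than removing a remaining valence electron, so Li sits at the high end of IE_2.
Valence configurations: N⁺ [He]2s²2p², Si⁺ [Ne]3s²3p¹.
The numbers (kJ/mol): N 2856, Li 7298, Si 1577.
So the second ionization energies run Si < N < Li.

Si < N < Li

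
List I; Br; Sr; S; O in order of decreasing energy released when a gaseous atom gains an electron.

Br > I > S > O > Sr

O is in period 2, group 16; S is in period 3, group 16; Br is in period 4, group 17; Sr is in period 5, group 2; I is in period 5, group 17.
Adding an electron releases more energy for atoms nearer the top right (short of the noble gases).
These span different periods and groups, so the two trends combine.
O > Sr: both effects reinforce here, so O is clearly the higher of the two.
S > O: this pair runs against the simple trend — see the exception note.
I > S: period and group pull opposite ways; the across-period shift dominates (295 vs 200 kJ/mol).
Br > I: Br sits above I in group 17, so the down-group effect alone puts Br higher.
Note the exception: S has a higher electron affinity than O, contrary to the simple trend — the compact 2p subshell of O repels the added electron more than S's larger 3p does.
Approximate values (kJ/mol): O 141, S 200, Br 325, Sr 5, I 295.
So from highest to lowest: Br > I > S > O > Sr.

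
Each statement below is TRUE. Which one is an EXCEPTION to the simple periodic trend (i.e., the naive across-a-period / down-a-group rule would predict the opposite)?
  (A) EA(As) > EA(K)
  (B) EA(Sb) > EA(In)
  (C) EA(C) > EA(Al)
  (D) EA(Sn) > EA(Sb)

(D)

The general trend: electron affinity increases across a period and decreases down a group.
(A) As (period 4, group 15) vs K (period 4, group 1): the stated order agrees with the simple trend.
(B) Sb (period 5, group 15) vs In (period 5, group 13): the stated order agrees with the simple trend.
(C) C (period 2, group 14) vs Al (period 3, group 13): the stated order agrees with the simple trend.
(D) Sn (period 5, group 14) vs Sb (period 5, group 15): the stated order contradicts the simple trend.
The exception is (D): adding an electron to Sb's half-filled 5p³ is unfavourable, so Sn has the more exothermic EA.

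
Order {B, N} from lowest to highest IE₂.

IE_2 is the cost of taking one more electron from the +1 cation: B⁺ still has 2 valence electrons; N⁺ still has 4 valence electrons.
All are still removing valence electrons, so compare the +1 ions as you would atoms: IE_2 generally rises across a period (higher Z_eff) and falls down a group (larger shell), subject to the usual subshell exceptions.
Valence configurations: B⁺ [He]2s², N⁺ [He]2s²2p².
The numbers (kJ/mol): B 2427, N 2856.
Putting it together, IE_2: B < N.

B < N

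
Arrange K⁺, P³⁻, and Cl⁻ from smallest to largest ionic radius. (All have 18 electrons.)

K⁺, Cl⁻, P³⁻

All of these have 18 electrons, so size is governed by nuclear charge alone: the more protons, the stronger the pull on the same electron cloud, and the smaller the ion.
Nuclear charges: K⁺ (Z=19), Cl⁻ (Z=17), P³⁻ (Z=15).
Smallest to largest: K⁺ < Cl⁻ < P³⁻.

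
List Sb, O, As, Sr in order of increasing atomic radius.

O < As < Sb < Sr

O is in period 2, group 16; As is in period 4, group 15; Sr is in period 5, group 2; Sb is in period 5, group 15.
Atomic radius shrinks across a period as nuclear charge pulls the same shell inward, and grows down a group as new shells are added.
Here both period and group differ, so the two effects have to be weighed against each other.
As > O: both effects reinforce here, so As is clearly the larger of the two.
Sb > As: Sb sits below As in group 15, so the down-group effect alone puts Sb larger.
Sr > Sb: both are in period 5; the period trend gives Sr the larger value.
Approximate values (pm): O 63, As 121, Sr 185, Sb 140.
So from smallest to largest: O < As < Sb < Sr.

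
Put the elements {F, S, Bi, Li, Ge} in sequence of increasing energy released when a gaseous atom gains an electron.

Electron affinity generally becomes more exothermic across a period toward the halogens and less exothermic down a group.
These span different periods and groups, so the two trends combine.
Bi > Li: period and group pull opposite ways; the across-period shift dominates (91 vs 60 kJ/mol).
Ge > Bi: the two effects oppose for this pair; the down-group effect wins (119 vs 91 kJ/mol).
S > Ge: relative to Ge, both the across-period and down-group shifts push S's electron affinity up.
F > S: relative to S, both the across-period and down-group shifts push F's electron affinity up.
Tabulated electron affinity (kJ/mol): Li 60, F 328, S 200, Ge 119, Bi 91.
So from lowest to highest: Li < Bi < Ge < S < F.

Li < Bi < Ge < S < F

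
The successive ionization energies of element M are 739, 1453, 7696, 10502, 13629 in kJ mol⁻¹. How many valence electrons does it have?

2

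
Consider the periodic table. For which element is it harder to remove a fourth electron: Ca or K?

Ca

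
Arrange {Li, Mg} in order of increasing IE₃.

Mg < Li

The third ionization energy removes an electron from the +2 ion. For each element: Li²⁺ is already 1 electron into the core; Mg²⁺ is the bare [Ne] core.
All of these are removing an electron from a noble-gas core or deeper; the smaller core (lower principal quantum number) is held far more tightly, and within a period the higher nuclear charge binds the same core more tightly.
The numbers (kJ/mol): Li 11815, Mg 7733.
Putting it together, IE_3: Mg < Li.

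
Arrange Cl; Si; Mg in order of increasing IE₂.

Mg < Si < Cl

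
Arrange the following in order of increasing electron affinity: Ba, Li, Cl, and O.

Ba < Li < O < Cl

Atoms with high Z_eff and room in the valence shell (especially the halogens) have the most exothermic electron affinities.
These span different periods and groups, so the two trends combine.
Li > Ba: period and group pull opposite ways; the down-group shift dominates (60 vs 14 kJ/mol).
O > Li: O lies to the right of Li in period 2, so the across-period effect alone puts O higher.
Cl > O: the two effects oppose for this pair; the across-period effect wins (349 vs 141 kJ/mol).
For reference (kJ/mol): Li 60, O 141, Cl 349, Ba 14.
So from lowest to highest: Ba < Li < O < Cl.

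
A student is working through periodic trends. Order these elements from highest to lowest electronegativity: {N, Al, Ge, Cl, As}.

Cl > N > As > Ge > Al

N is in period 2, group 15; Al is in period 3, group 13; Cl is in period 3, group 17; Ge is in period 4, group 14; As is in period 4, group 15.
Electronegativity increases across a period and decreases down a group, tracking effective nuclear charge and atomic size.
These span different periods and groups, so the two trends combine.
Ge > Al: period and group pull opposite ways; the across-period shift dominates (2.01 vs 1.61).
As > Ge: both are in period 4; the period trend gives As the larger value.
N > As: they share group 15; the group trend gives N the larger value.
Cl > N: the two effects oppose for this pair; the across-period effect wins (3.16 vs 3.04).
For reference (Pauling): N 3.04, Al 1.61, Cl 3.16, Ge 2.01, As 2.18.
So from highest to lowest: Cl > N > As > Ge > Al.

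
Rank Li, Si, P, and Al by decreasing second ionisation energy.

Li > P > Al > Si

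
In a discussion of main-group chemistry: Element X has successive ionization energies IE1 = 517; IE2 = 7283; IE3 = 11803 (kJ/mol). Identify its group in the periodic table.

Look for the largest jump between consecutive ionization energies: IE2/IE1 ≈ 14.1, far larger than any earlier ratio.
That jump marks the point where a core electron is being removed. So the atom has 1 valence electron.
A main-group element with 1 valence electron is in group 1.

Group 1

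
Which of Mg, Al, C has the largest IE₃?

Mg

IE_3 is the cost of taking one more electron from the +2 cation: Mg²⁺ is the bare [Ne] core; Al²⁺ still has 1 valence electron; C²⁺ still has 2 valence electrons.
Core electrons are held far more tightly than valence electrons, so Mg tops the IE_3 order.
Valence configurations: Al²⁺ [Ne]3s¹, C²⁺ [He]2s².
The numbers (kJ/mol): Mg 7733, Al 2745, C 4620.
So the third ionization energies run Al < C < Mg.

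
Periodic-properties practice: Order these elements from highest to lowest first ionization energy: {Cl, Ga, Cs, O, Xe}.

O is in period 2, group 16; Cl is in period 3, group 17; Ga is in period 4, group 13; Xe is in period 5, group 18; Cs is in period 6, group 1.
Removing the outermost electron gets harder across a period and easier down a group.
Here both period and group differ, so the two effects have to be weighed against each other.
Ga > Cs: relative to Cs, both the across-period and down-group shifts push Ga's first ionization energy up.
Xe > Ga: period and group pull opposite ways; the across-period shift dominates (1170 vs 579 kJ/mol).
Cl > Xe: the two effects oppose for this pair; the down-group effect wins (1251 vs 1170 kJ/mol).
O > Cl: period and group pull opposite ways; the down-group shift dominates (1314 vs 1251 kJ/mol).
Approximate values (kJ/mol): O 1314, Cl 1251, Ga 579, Xe 1170, Cs 376.
So from highest to lowest: O > Cl > Xe > Ga > Cs.

O > Cl > Xe > Ga > Cs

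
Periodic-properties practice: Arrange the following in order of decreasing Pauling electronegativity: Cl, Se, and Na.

Cl > Se > Na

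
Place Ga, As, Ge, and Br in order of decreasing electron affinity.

Br > Ge > As > Ga

Ga is in period 4, group 13; Ge is in period 4, group 14; As is in period 4, group 15; Br is in period 4, group 17.
Atoms with high Z_eff and room in the valence shell (especially the halogens) have the most exothermic electron affinities.
All lie in period 4; the across-period trend (electron affinity increases left to right) applies, with the exception below.
Note the exception: Ge has a higher electron affinity than As, contrary to the simple trend — adding an electron to As's half-filled 4p³ is unfavourable, so Ge (4p²) has the more exothermic EA.
Approximate values (kJ/mol): Ga 29, Ge 119, As 78, Br 325.
So from highest to lowest: Br > Ge > As > Ga.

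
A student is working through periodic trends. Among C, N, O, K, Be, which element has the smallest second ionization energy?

Be

Consider each +1 ion: C⁺ still has 3 valence electrons; N⁺ still has 4 valence electrons; O⁺ still has 5 valence electrons; K⁺ is the bare [Ar] core; Be⁺ still has 1 valence electron.
Usually core removal costs more than valence removal, but here the competition is close: a tightly held n=2 valence electron can cost more to remove than an n=3 core electron, so the actual values have to decide it.
Valence configurations: C⁺ [He]2s²2p¹, N⁺ [He]2s²2p², O⁺ [He]2s²2p³, Be⁺ [He]2s¹.
Tabulated IE_2 (kJ/mol): C 2353, N 2856, O 3388, K 3052, Be 1757.
So the second ionization energies run Be < C < N < K < O.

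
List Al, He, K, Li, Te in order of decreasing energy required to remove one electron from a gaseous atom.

He > Te > Al > Li > K

He is in period 1, group 18; Li is in period 2, group 1; Al is in period 3, group 13; K is in period 4, group 1; Te is in period 5, group 16.
IE₁ increases left→right with effective nuclear charge and decreases top→bottom as the valence shell moves farther out.
Here both period and group differ, so the two effects have to be weighed against each other.
Li > K: they share group 1; the group trend gives Li the larger value.
Al > Li: period and group pull opposite ways; the across-period shift dominates (578 vs 520 kJ/mol).
Te > Al: period and group pull opposite ways; the across-period shift dominates (869 vs 578 kJ/mol).
He > Te: relative to Te, both the across-period and down-group shifts push He's first ionization energy up.
Tabulated first ionization energy (kJ/mol): He 2372, Li 520, Al 578, K 419, Te 869.
So from highest to lowest: He > Te > Al > Li > K.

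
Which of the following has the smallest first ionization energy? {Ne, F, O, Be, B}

B

Be is in period 2, group 2; B is in period 2, group 13; O is in period 2, group 16; F is in period 2, group 17; Ne is in period 2, group 18.
Across a period the outer electron is held more tightly (higher IE₁); down a group it sits in a higher shell, more shielded, and comes off more easily.
All lie in period 2; the across-period trend (first ionization energy increases left to right) applies, with the exception below.
Note the exception: Be has a higher first ionization energy than B, contrary to the simple trend — removing B's lone 2p electron is easier than breaking Be's filled 2s².
For reference (kJ/mol): Be 900, B 801, O 1314, F 1681, Ne 2081.
The smallest first ionization energy among these belongs to B.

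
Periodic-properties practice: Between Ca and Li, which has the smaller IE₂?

Ca

IE_2 is the cost of taking one more electron from the +1 cation: Ca⁺ still has 1 valence electron; Li⁺ is the bare [He] core.
Pulling an electron out of a noble-gas core costs far more than removing a remaining valence electron, so Li sits at the high end of IE_2.
The numbers (kJ/mol): Ca 1145, Li 7298.
Hence IE_2: Ca < Li.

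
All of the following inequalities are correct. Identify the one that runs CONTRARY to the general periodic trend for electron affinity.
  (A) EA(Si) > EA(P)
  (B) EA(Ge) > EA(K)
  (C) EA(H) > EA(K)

The general trend: electron affinity increases across a period and decreases down a group.
(A) Si (period 3, group 14) vs P (period 3, group 15): the stated order contradicts the simple trend.
(B) Ge (period 4, group 14) vs K (period 4, group 1): the stated order agrees with the simple trend.
(C) H (period 1, group 1) vs K (period 4, group 1): the stated order agrees with the simple trend.
The exception is (A): adding an electron to P's half-filled 3p³ is unfavourable, so Si (3p²) has the more exothermic EA.

(A)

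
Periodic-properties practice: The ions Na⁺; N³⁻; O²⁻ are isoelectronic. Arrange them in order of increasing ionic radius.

Na⁺ < O²⁻ < N³⁻

All of these have 10 electrons, so size is governed by nuclear charge alone: the more protons, the stronger the pull on the same electron cloud, and the smaller the ion.
Nuclear charges: Na⁺ (Z=11), O²⁻ (Z=8), N³⁻ (Z=7).
Smallest to largest: Na⁺ < O²⁻ < N³⁻.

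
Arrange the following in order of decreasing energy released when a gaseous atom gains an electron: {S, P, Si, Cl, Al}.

Cl > S > Si > P > Al

Al is in period 3, group 13; Si is in period 3, group 14; P is in period 3, group 15; S is in period 3, group 16; Cl is in period 3, group 17.
Adding an electron releases more energy for atoms nearer the top right (short of the noble gases).
All lie in period 3; the across-period trend (electron affinity increases left to right) applies, with the exception below.
Note the exception: Si has a higher electron affinity than P, contrary to the simple trend — adding an electron to P's half-filled 3p³ is unfavourable, so Si (3p²) has the more exothermic EA.
For reference (kJ/mol): Al 42, Si 134, P 72, S 200, Cl 349.
So from highest to lowest: Cl > S > Si > P > Al.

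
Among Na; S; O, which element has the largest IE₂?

Na

After 1 electron has been removed, what remains? Na⁺ is the bare [Ne] core; S⁺ still has 5 valence electrons; O⁺ still has 5 valence electrons.
Pulling an electron out of a noble-gas core costs far more than removing a remaining valence electron, so Na sits at the high end of IE_2.
Valence configurations: S⁺ [Ne]3s²3p³, O⁺ [He]2s²2p³.
Tabulated IE_2 (kJ/mol): Na 4562, S 2252, O 3388.
Hence IE_2: S < O < Na.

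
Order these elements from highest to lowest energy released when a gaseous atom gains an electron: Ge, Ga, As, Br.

Br > Ge > As > Ga

Ga is in period 4, group 13; Ge is in period 4, group 14; As is in period 4, group 15; Br is in period 4, group 17.
Adding an electron releases more energy for atoms nearer the top right (short of the noble gases).
All lie in period 4; the across-period trend (electron affinity increases left to right) applies, with the exception below.
Note the exception: Ge has a higher electron affinity than As, contrary to the simple trend — adding an electron to As's half-filled 4p³ is unfavourable, so Ge (4p²) has the more exothermic EA.
Tabulated electron affinity (kJ/mol): Ga 29, Ge 119, As 78, Br 325.
So from highest to lowest: Br > Ge > As > Ga.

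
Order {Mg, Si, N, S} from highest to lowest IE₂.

Consider each +1 ion: Mg⁺ still has 1 valence electron; Si⁺ still has 3 valence electrons; N⁺ still has 4 valence electrons; S⁺ still has 5 valence electrons.
All are still removing valence electrons, so compare the +1 ions as you would atoms: IE_2 generally rises across a period (higher Z_eff) and falls down a group (larger shell), subject to the usual subshell exceptions.
Valence configurations: Mg⁺ [Ne]3s¹, Si⁺ [Ne]3s²3p¹, N⁺ [He]2s²2p², S⁺ [Ne]3s²3p³.
Tabulated IE_2 (kJ/mol): Mg 1451, Si 1577, N 2856, S 2252.
So the second ionization energies run Mg < Si < S < N.

N, S, Si, Mg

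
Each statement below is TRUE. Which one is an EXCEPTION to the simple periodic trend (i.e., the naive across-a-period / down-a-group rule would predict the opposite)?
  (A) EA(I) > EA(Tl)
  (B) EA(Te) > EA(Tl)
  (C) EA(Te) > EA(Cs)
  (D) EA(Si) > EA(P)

(D)

The general trend: electron affinity increases across a period and decreases down a group.
(A) I (period 5, group 17) vs Tl (period 6, group 13): the stated order agrees with the simple trend.
(B) Te (period 5, group 16) vs Tl (period 6, group 13): the stated order agrees with the simple trend.
(C) Te (period 5, group 16) vs Cs (period 6, group 1): the stated order agrees with the simple trend.
(D) Si (period 3, group 14) vs P (period 3, group 15): the stated order contradicts the simple trend.
The exception is (D): adding an electron to P's half-filled 3p³ is unfavourable, so Si (3p²) has the more exothermic EA.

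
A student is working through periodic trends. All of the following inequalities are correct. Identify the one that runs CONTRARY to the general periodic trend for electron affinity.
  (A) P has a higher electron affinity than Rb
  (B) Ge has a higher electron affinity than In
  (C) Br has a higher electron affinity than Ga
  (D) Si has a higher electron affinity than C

The general trend: electron affinity increases across a period and decreases down a group.
(A) P (period 3, group 15) vs Rb (period 5, group 1): the stated order agrees with the simple trend.
(B) Ge (period 4, group 14) vs In (period 5, group 13): the stated order agrees with the simple trend.
(C) Br (period 4, group 17) vs Ga (period 4, group 13): the stated order agrees with the simple trend.
(D) Si (period 3, group 14) vs C (period 2, group 14): the stated order contradicts the simple trend.
The exception is (D): Si's larger, more diffuse 3p orbitals accept an added electron slightly more readily than C's compact 2p.

(D)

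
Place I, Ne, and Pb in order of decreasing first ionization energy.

Ne > I > Pb

Ne is in period 2, group 18; I is in period 5, group 17; Pb is in period 6, group 14.
IE₁ increases left→right with effective nuclear charge and decreases top→bottom as the valence shell moves farther out.
Here both period and group differ, so the two effects have to be weighed against each other.
I > Pb: relative to Pb, both the across-period and down-group shifts push I's first ionization energy up.
Ne > I: both effects reinforce here, so Ne is clearly the higher of the two.
Tabulated first ionization energy (kJ/mol): Ne 2081, I 1008, Pb 716.
So from highest to lowest: Ne > I > Pb.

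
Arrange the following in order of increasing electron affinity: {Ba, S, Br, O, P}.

Ba < P < O < S < Br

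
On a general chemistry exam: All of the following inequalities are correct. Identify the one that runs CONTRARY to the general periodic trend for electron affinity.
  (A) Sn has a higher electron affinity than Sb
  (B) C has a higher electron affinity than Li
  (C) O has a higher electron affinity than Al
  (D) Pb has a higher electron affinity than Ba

(A)

The general trend: electron affinity increases across a period and decreases down a group.
(A) Sn (period 5, group 14) vs Sb (period 5, group 15): the stated order contradicts the simple trend.
(B) C (period 2, group 14) vs Li (period 2, group 1): the stated order agrees with the simple trend.
(C) O (period 2, group 16) vs Al (period 3, group 13): the stated order agrees with the simple trend.
(D) Pb (period 6, group 14) vs Ba (period 6, group 2): the stated order agrees with the simple trend.
The exception is (A): adding an electron to Sb's half-filled 5p³ is unfavourable, so Sn has the more exothermic EA.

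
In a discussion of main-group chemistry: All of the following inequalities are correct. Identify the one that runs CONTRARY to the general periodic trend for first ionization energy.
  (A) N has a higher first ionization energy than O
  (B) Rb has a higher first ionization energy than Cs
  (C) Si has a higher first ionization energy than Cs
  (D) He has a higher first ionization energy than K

The general trend: first ionization energy increases across a period and decreases down a group.
(A) N (period 2, group 15) vs O (period 2, group 16): the stated order contradicts the simple trend.
(B) Rb (period 5, group 1) vs Cs (period 6, group 1): the stated order agrees with the simple trend.
(C) Si (period 3, group 14) vs Cs (period 6, group 1): the stated order agrees with the simple trend.
(D) He (period 1, group 18) vs K (period 4, group 1): the stated order agrees with the simple trend.
The exception is (A): pairing an electron in O's 2p⁴ costs repulsion energy, so O ionizes more easily than half-filled N (2p³).

(A)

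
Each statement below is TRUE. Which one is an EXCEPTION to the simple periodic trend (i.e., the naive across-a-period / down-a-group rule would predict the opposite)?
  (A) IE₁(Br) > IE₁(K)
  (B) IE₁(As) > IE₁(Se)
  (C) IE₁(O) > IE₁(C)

(B)

The general trend: IE₁ increases across a period and decreases down a group.
(A) Br (period 4, group 17) vs K (period 4, group 1): the stated order agrees with the simple trend.
(B) As (period 4, group 15) vs Se (period 4, group 16): the stated order contradicts the simple trend.
(C) O (period 2, group 16) vs C (period 2, group 14): the stated order agrees with the simple trend.
The exception is (B): Se (4p⁴) ionizes more easily than half-filled As (4p³).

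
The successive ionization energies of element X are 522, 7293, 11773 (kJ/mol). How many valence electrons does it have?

1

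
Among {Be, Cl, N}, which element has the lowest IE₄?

The fourth ionization energy removes an electron from the +3 ion. For each element: Be³⁺ is already 1 electron into the core; Cl³⁺ still has 4 valence electrons; N³⁺ still has 2 valence electrons.
Pulling an electron out of a noble-gas core costs far more than removing a remaining valence electron, so Be sits at the high end of IE_4.
Valence configurations: Cl³⁺ [Ne]3s²3p², N³⁺ [He]2s².
Approximate IE_4 values (kJ/mol): Be 21007, Cl 5159, N 7475.
Putting it together, IE_4: Cl < N < Be.

Cl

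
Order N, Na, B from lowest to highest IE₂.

IE_2 is the cost of taking one more electron from the +1 cation: N⁺ still has 4 valence electrons; Na⁺ is the bare [Ne] core; B⁺ still has 2 valence electrons.
Pulling an electron out of a noble-gas core costs far more than removing a remaining valence electron, so Na sits at the high end of IE_2.
Valence configurations: N⁺ [He]2s²2p², B⁺ [He]2s².
The numbers (kJ/mol): N 2856, Na 4562, B 2427.
So the second ionization energies run B < N < Na.

B < N < Na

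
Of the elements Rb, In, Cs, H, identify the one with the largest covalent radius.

Cs

H is in period 1, group 1; Rb is in period 5, group 1; In is in period 5, group 13; Cs is in period 6, group 1.
Radius decreases left→right (rising Z_eff, same n) and increases top→bottom (higher n).
Here both period and group differ, so the two effects have to be weighed against each other.
In > H: the two effects oppose for this pair; the down-group effect wins (142 vs 32 pm).
Rb > In: Rb lies to the left of In in period 5, so the across-period effect alone puts Rb larger.
Cs > Rb: Cs sits below Rb in group 1, so the down-group effect alone puts Cs larger.
Tabulated atomic radius (pm): H 32, Rb 210, In 142, Cs 232.
The largest covalent radius among these belongs to Cs.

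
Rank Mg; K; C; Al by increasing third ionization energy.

Al < K < C < Mg

Consider each +2 ion: Mg²⁺ is the bare [Ne] core; K²⁺ is already 1 electron into the core; C²⁺ still has 2 valence electrons; Al²⁺ still has 1 valence electron.
Usually core removal costs more than valence removal, but here the competition is close: a tightly held n=2 valence electron can cost more to remove than an n=3 core electron, so the actual values have to decide it.
Valence configurations: C²⁺ [He]2s², Al²⁺ [Ne]3s¹.
Tabulated IE_3 (kJ/mol): Mg 7733, K 4420, C 4620, Al 2745.
Overall IE_3 order: Al < K < C < Mg.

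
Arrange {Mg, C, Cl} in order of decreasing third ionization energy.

Mg > C > Cl

Consider each +2 ion: Mg²⁺ is the bare [Ne] core; C²⁺ still has 2 valence electrons; Cl²⁺ still has 5 valence electrons.
Pulling an electron out of a noble-gas core costs far more than removing a remaining valence electron, so Mg sits at the high end of IE_3.
Valence configurations: C²⁺ [He]2s², Cl²⁺ [Ne]3s²3p³.
Tabulated IE_3 (kJ/mol): Mg 7733, C 4620, Cl 3822.
Overall IE_3 order: Cl < C < Mg.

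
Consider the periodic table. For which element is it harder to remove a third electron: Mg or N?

The third ionization energy removes an electron from the +2 ion. For each element: Mg²⁺ is the bare [Ne] core; N²⁺ still has 3 valence electrons.
Pulling an electron out of a noble-gas core costs far more than removing a remaining valence electron, so Mg sits at the high end of IE_3.
Tabulated IE_3 (kJ/mol): Mg 7733, N 4578.
Overall IE_3 order: N < Mg.

Mg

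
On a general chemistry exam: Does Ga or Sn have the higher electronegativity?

Atoms toward the upper right of the periodic table pull bonding electrons most strongly.
These sit on a diagonal, where the across-period and down-group effects partly cancel.
Sn > Ga: period and group pull opposite ways; the across-period shift dominates (1.96 vs 1.81).
For reference (Pauling): Ga 1.81, Sn 1.96.
So Sn has the higher electronegativity (Sn > Ga).

Sn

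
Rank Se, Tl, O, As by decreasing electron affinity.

O is in period 2, group 16; As is in period 4, group 15; Se is in period 4, group 16; Tl is in period 6, group 13.
EA tends to increase across a period and decrease down a group, though the pattern is less regular than for IE or radius.
These span different periods and groups, so the two trends combine.
As > Tl: relative to Tl, both the across-period and down-group shifts push As's electron affinity up.
O > As: relative to As, both the across-period and down-group shifts push O's electron affinity up.
Se > O: this pair runs against the simple trend — see the exception note.
Note the exception: Se has a higher electron affinity than O, contrary to the simple trend — O's compact 2p subshell gives strong electron–electron repulsion on the added electron.
Tabulated electron affinity (kJ/mol): O 141, As 78, Se 195, Tl 19.
So from highest to lowest: Se > O > As > Tl.

Se, O, As, Tl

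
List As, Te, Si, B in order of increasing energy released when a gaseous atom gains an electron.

B, As, Si, Te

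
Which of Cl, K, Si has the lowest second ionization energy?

The second ionization energy removes an electron from the +1 ion. For each element: Cl⁺ still has 6 valence electrons; K⁺ is the bare [Ar] core; Si⁺ still has 3 valence electrons.
Breaking into a closed-shell core is much more expensive than removing a leftover valence electron — K has the largest IE_2 here.
Valence configurations: Cl⁺ [Ne]3s²3p⁴, Si⁺ [Ne]3s²3p¹.
Tabulated IE_2 (kJ/mol): Cl 2298, K 3052, Si 1577.
Hence IE_2: Si < Cl < K.

Si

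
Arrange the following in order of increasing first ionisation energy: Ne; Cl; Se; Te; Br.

Te < Se < Br < Cl < Ne

Ne is in period 2, group 18; Cl is in period 3, group 17; Se is in period 4, group 16; Br is in period 4, group 17; Te is in period 5, group 16.
Across a period the outer electron is held more tightly (higher IE₁); down a group it sits in a higher shell, more shielded, and comes off more easily.
These span different periods and groups, so the two trends combine.
Se > Te: they share group 16; the group trend gives Se the larger value.
Br > Se: both are in period 4; the period trend gives Br the larger value.
Cl > Br: Cl sits above Br in group 17, so the down-group effect alone puts Cl higher.
Ne > Cl: both effects reinforce here, so Ne is clearly the higher of the two.
For reference (kJ/mol): Ne 2081, Cl 1251, Se 941, Br 1140, Te 869.
So from lowest to highest: Te < Se < Br < Cl < Ne.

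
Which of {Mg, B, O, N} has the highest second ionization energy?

O

IE_2 is the cost of taking one more electron from the +1 cation: Mg⁺ still has 1 valence electron; B⁺ still has 2 valence electrons; O⁺ still has 5 valence electrons; N⁺ still has 4 valence electrons.
All are still removing valence electrons, so compare the +1 ions as you would atoms: IE_2 generally rises across a period (higher Z_eff) and falls down a group (larger shell), subject to the usual subshell exceptions.
Valence configurations: Mg⁺ [Ne]3s¹, B⁺ [He]2s², O⁺ [He]2s²2p³, N⁺ [He]2s²2p².
Tabulated IE_2 (kJ/mol): Mg 1451, B 2427, O 3388, N 2856.
Overall IE_2 order: Mg < B < N < O.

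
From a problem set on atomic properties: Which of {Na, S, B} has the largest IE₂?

Na

The second ionization energy removes an electron from the +1 ion. For each element: Na⁺ is the bare [Ne] core; S⁺ still has 5 valence electrons; B⁺ still has 2 valence electrons.
Breaking into a closed-shell core is much more expensive than removing a leftover valence electron — Na has the largest IE_2 here.
Valence configurations: S⁺ [Ne]3s²3p³, B⁺ [He]2s².
The numbers (kJ/mol): Na 4562, S 2252, B 2427.
Overall IE_2 order: S < B < Na.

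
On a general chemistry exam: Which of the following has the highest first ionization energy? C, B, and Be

Be is in period 2, group 2; B is in period 2, group 13; C is in period 2, group 14.
Removing the outermost electron gets harder across a period and easier down a group.
All lie in period 2; the across-period trend (first ionization energy increases left to right) applies, with the exception below.
Note the exception: Be has a higher first ionization energy than B, contrary to the simple trend — removing B's lone 2p electron is easier than breaking Be's filled 2s².
Approximate values (kJ/mol): Be 900, B 801, C 1086.
The highest first ionization energy among these belongs to C.

C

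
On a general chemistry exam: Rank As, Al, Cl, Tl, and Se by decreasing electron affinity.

Adding an electron releases more energy for atoms nearer the top right (short of the noble gases).
Here both period and group differ, so the two effects have to be weighed against each other.
Al > Tl: Al sits above Tl in group 13, so the down-group effect alone puts Al higher.
As > Al: period and group pull opposite ways; the across-period shift dominates (78 vs 42 kJ/mol).
Se > As: both are in period 4; the period trend gives Se the larger value.
Cl > Se: relative to Se, both the across-period and down-group shifts push Cl's electron affinity up.
For reference (kJ/mol): Al 42, Cl 349, As 78, Se 195, Tl 19.
So from highest to lowest: Cl > Se > As > Al > Tl.

Cl > Se > As > Al > Tl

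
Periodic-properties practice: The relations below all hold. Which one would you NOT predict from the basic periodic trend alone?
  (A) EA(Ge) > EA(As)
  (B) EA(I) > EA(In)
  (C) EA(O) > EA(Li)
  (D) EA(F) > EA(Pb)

(A)

The general trend: electron affinity increases across a period and decreases down a group.
(A) Ge (period 4, group 14) vs As (period 4, group 15): the stated order contradicts the simple trend.
(B) I (period 5, group 17) vs In (period 5, group 13): the stated order agrees with the simple trend.
(C) O (period 2, group 16) vs Li (period 2, group 1): the stated order agrees with the simple trend.
(D) F (period 2, group 17) vs Pb (period 6, group 14): the stated order agrees with the simple trend.
The exception is (A): adding an electron to As's half-filled 4p³ is unfavourable, so Ge (4p²) has the more exothermic EA.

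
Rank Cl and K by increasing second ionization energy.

Cl, K

IE_2 is the cost of taking one more electron from the +1 cation: Cl⁺ still has 6 valence electrons; K⁺ is the bare [Ar] core.
Core electrons are held far more tightly than valence electrons, so K tops the IE_2 order.
Tabulated IE_2 (kJ/mol): Cl 2298, K 3052.
So the second ionization energies run Cl < K.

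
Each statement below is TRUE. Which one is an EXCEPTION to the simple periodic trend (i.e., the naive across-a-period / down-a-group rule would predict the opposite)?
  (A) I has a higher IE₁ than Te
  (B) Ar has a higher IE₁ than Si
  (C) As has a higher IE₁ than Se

The general trend: IE₁ increases across a period and decreases down a group.
(A) I (period 5, group 17) vs Te (period 5, group 16): the stated order agrees with the simple trend.
(B) Ar (period 3, group 18) vs Si (period 3, group 14): the stated order agrees with the simple trend.
(C) As (period 4, group 15) vs Se (period 4, group 16): the stated order contradicts the simple trend.
The exception is (C): Se (4p⁴) ionizes more easily than half-filled As (4p³).

(C)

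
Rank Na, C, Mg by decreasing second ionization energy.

Na, C, Mg

After 1 electron has been removed, what remains? Na⁺ is the bare [Ne] core; C⁺ still has 3 valence electrons; Mg⁺ still has 1 valence electron.
Breaking into a closed-shell core is much more expensive than removing a leftover valence electron — Na has the largest IE_2 here.
Valence configurations: C⁺ [He]2s²2p¹, Mg⁺ [Ne]3s¹.
Tabulated IE_2 (kJ/mol): Na 4562, C 2353, Mg 1451.
Overall IE_2 order: Mg < C < Na.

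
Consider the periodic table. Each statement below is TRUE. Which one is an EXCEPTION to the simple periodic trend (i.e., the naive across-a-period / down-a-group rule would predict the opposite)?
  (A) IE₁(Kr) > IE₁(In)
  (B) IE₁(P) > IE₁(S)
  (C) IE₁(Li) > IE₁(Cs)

(B)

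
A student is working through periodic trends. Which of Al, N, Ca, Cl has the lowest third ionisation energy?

Al

The third ionization energy removes an electron from the +2 ion. For each element: Al²⁺ still has 1 valence electron; N²⁺ still has 3 valence electrons; Ca²⁺ is the bare [Ar] core; Cl²⁺ still has 5 valence electrons.
Breaking into a closed-shell core is much more expensive than removing a leftover valence electron — Ca has the largest IE_3 here.
Valence configurations: Al²⁺ [Ne]3s¹, N²⁺ [He]2s²2p¹, Cl²⁺ [Ne]3s²3p³.
The numbers (kJ/mol): Al 2745, N 4578, Ca 4912, Cl 3822.
Hence IE_3: Al < Cl < N < Ca.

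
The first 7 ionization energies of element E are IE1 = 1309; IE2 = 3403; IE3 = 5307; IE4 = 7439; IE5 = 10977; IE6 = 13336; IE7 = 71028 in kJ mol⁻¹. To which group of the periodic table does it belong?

Group 16

Look for the largest jump between consecutive ionization energies: IE7/IE6 ≈ 5.3, far larger than any earlier ratio.
That jump marks the point where a core electron is being removed. So the atom has 6 valence electrons.
A main-group element with 6 valence electrons is in group 16.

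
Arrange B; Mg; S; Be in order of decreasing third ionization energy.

Be, Mg, B, S

After 2 electrons have been removed, what remains? B²⁺ still has 1 valence electron; Mg²⁺ is the bare [Ne] core; S²⁺ still has 4 valence electrons; Be²⁺ is the bare [He] core.
Core electrons are held far more tightly than valence electrons, so Mg and Be top the IE_3 order.
Valence configurations: B²⁺ [He]2s¹, S²⁺ [Ne]3s²3p².
Approximate IE_3 values (kJ/mol): B 3660, Mg 7733, S 3357, Be 14849.
So the third ionization energies run S < B < Mg < Be.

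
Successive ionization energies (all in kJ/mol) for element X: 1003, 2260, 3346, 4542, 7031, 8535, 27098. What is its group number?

Group 16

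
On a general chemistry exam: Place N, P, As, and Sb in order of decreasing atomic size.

Sb > As > P > N

N is in period 2, group 15; P is in period 3, group 15; As is in period 4, group 15; Sb is in period 5, group 15.
Radius decreases left→right (rising Z_eff, same n) and increases top→bottom (higher n).
All are in group 15, so atomic radius increases down the group.
So from largest to smallest: Sb > As > P > N.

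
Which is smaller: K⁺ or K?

K⁺

Forming K⁺ removes 1 electron from K. Fewer electrons for the same nuclear charge means less shielding and a higher Z_eff on the remaining electrons, and for main-group metals the entire outer shell is lost.
A cation is smaller than its parent atom: K⁺ < K.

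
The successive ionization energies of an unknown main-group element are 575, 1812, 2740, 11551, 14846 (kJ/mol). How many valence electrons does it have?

Look for the largest jump between consecutive ionization energies: IE4/IE3 ≈ 4.2, far larger than any earlier ratio.
That jump marks the point where a core electron is being removed. So the atom has 3 valence electrons.

3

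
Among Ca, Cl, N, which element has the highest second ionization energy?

N

Consider each +1 ion: Ca⁺ still has 1 valence electron; Cl⁺ still has 6 valence electrons; N⁺ still has 4 valence electrons.
All are still removing valence electrons, so compare the +1 ions as you would atoms: IE_2 generally rises across a period (higher Z_eff) and falls down a group (larger shell), subject to the usual subshell exceptions.
Valence configurations: Ca⁺ [Ar]4s¹, Cl⁺ [Ne]3s²3p⁴, N⁺ [He]2s²2p².
Approximate IE_2 values (kJ/mol): Ca 1145, Cl 2298, N 2856.
So the second ionization energies run Ca < Cl < N.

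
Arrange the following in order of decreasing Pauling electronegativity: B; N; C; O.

B is in period 2, group 13; C is in period 2, group 14; N is in period 2, group 15; O is in period 2, group 16.
Atoms toward the upper right of the periodic table pull bonding electrons most strongly.
All lie in period 2, so electronegativity increases left to right.
So from highest to lowest: O > N > C > B.

O, N, C, B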